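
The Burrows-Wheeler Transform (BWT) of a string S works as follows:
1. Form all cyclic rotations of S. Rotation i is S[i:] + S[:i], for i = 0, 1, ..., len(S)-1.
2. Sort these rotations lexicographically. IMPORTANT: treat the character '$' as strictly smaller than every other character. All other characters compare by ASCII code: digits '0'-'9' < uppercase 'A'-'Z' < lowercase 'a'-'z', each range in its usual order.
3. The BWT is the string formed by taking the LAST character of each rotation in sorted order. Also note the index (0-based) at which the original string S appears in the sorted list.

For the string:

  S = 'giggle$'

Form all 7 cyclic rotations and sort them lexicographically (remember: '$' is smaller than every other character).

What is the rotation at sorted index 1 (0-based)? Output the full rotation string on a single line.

All 7 rotations (rotation i = S[i:]+S[:i]):
  rot[0] = giggle$
  rot[1] = iggle$g
  rot[2] = ggle$gi
  rot[3] = gle$gig
  rot[4] = le$gigg
  rot[5] = e$giggl
  rot[6] = $giggle
Sorted (with $ < everything):
  sorted[0] = $giggle
  sorted[1] = e$giggl
  sorted[2] = ggle$gi
  sorted[3] = giggle$
  sorted[4] = gle$gig
  sorted[5] = iggle$g
  sorted[6] = le$gigg
sorted[1] = e$giggl

Answer: e$giggl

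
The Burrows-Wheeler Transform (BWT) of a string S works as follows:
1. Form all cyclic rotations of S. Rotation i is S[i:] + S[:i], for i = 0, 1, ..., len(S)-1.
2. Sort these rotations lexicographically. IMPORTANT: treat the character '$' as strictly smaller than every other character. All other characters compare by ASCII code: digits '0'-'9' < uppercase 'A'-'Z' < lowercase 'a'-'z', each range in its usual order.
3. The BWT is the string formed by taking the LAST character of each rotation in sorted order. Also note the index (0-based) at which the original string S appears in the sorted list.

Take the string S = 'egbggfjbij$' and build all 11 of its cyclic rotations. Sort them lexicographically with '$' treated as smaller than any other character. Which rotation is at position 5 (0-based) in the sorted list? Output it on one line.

All 11 rotations (rotation i = S[i:]+S[:i]):
  rot[0] = egbggfjbij$
  rot[1] = gbggfjbij$e
  rot[2] = bggfjbij$eg
  rot[3] = ggfjbij$egb
  rot[4] = gfjbij$egbg
  rot[5] = fjbij$egbgg
  rot[6] = jbij$egbggf
  rot[7] = bij$egbggfj
  rot[8] = ij$egbggfjb
  rot[9] = j$egbggfjbi
  rot[10] = $egbggfjbij
Sorted (with $ < everything):
  sorted[0] = $egbggfjbij
  sorted[1] = bggfjbij$eg
  sorted[2] = bij$egbggfj
  sorted[3] = egbggfjbij$
  sorted[4] = fjbij$egbgg
  sorted[5] = gbggfjbij$e
  sorted[6] = gfjbij$egbg
  sorted[7] = ggfjbij$egb
  sorted[8] = ij$egbggfjb
  sorted[9] = j$egbggfjbi
  sorted[10] = jbij$egbggf
sorted[5] = gbggfjbij$e

Answer: gbggfjbij$e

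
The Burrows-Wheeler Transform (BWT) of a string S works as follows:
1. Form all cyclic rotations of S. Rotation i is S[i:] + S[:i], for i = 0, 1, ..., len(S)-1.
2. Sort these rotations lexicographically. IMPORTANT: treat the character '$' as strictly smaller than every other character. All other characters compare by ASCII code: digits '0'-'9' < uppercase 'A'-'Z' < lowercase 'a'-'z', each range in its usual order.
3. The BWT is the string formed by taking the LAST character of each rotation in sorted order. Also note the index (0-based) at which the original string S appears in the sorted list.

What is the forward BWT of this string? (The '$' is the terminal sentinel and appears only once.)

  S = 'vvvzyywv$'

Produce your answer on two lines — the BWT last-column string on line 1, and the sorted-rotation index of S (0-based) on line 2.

Answer: vw$vvyyzv
2

Derivation:
All 9 rotations (rotation i = S[i:]+S[:i]):
  rot[0] = vvvzyywv$
  rot[1] = vvzyywv$v
  rot[2] = vzyywv$vv
  rot[3] = zyywv$vvv
  rot[4] = yywv$vvvz
  rot[5] = ywv$vvvzy
  rot[6] = wv$vvvzyy
  rot[7] = v$vvvzyyw
  rot[8] = $vvvzyywv
Sorted (with $ < everything):
  sorted[0] = $vvvzyywv  (last char: 'v')
  sorted[1] = v$vvvzyyw  (last char: 'w')
  sorted[2] = vvvzyywv$  (last char: '$')
  sorted[3] = vvzyywv$v  (last char: 'v')
  sorted[4] = vzyywv$vv  (last char: 'v')
  sorted[5] = wv$vvvzyy  (last char: 'y')
  sorted[6] = ywv$vvvzy  (last char: 'y')
  sorted[7] = yywv$vvvz  (last char: 'z')
  sorted[8] = zyywv$vvv  (last char: 'v')
Last column: vw$vvyyzv
Original string S is at sorted index 2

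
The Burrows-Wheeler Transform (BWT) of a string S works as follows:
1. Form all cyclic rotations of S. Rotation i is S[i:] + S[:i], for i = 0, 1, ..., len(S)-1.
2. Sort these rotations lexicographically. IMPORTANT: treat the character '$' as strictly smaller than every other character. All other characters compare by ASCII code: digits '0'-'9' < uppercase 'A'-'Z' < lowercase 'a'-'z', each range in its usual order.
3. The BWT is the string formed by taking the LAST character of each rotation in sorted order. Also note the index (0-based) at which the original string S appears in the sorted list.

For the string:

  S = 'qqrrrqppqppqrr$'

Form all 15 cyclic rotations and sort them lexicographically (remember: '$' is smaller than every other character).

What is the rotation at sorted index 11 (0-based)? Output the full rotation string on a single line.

All 15 rotations (rotation i = S[i:]+S[:i]):
  rot[0] = qqrrrqppqppqrr$
  rot[1] = qrrrqppqppqrr$q
  rot[2] = rrrqppqppqrr$qq
  rot[3] = rrqppqppqrr$qqr
  rot[4] = rqppqppqrr$qqrr
  rot[5] = qppqppqrr$qqrrr
  rot[6] = ppqppqrr$qqrrrq
  rot[7] = pqppqrr$qqrrrqp
  rot[8] = qppqrr$qqrrrqpp
  rot[9] = ppqrr$qqrrrqppq
  rot[10] = pqrr$qqrrrqppqp
  rot[11] = qrr$qqrrrqppqpp
  rot[12] = rr$qqrrrqppqppq
  rot[13] = r$qqrrrqppqppqr
  rot[14] = $qqrrrqppqppqrr
Sorted (with $ < everything):
  sorted[0] = $qqrrrqppqppqrr
  sorted[1] = ppqppqrr$qqrrrq
  sorted[2] = ppqrr$qqrrrqppq
  sorted[3] = pqppqrr$qqrrrqp
  sorted[4] = pqrr$qqrrrqppqp
  sorted[5] = qppqppqrr$qqrrr
  sorted[6] = qppqrr$qqrrrqpp
  sorted[7] = qqrrrqppqppqrr$
  sorted[8] = qrr$qqrrrqppqpp
  sorted[9] = qrrrqppqppqrr$q
  sorted[10] = r$qqrrrqppqppqr
  sorted[11] = rqppqppqrr$qqrr
  sorted[12] = rr$qqrrrqppqppq
  sorted[13] = rrqppqppqrr$qqr
  sorted[14] = rrrqppqppqrr$qq
sorted[11] = rqppqppqrr$qqrr

Answer: rqppqppqrr$qqrr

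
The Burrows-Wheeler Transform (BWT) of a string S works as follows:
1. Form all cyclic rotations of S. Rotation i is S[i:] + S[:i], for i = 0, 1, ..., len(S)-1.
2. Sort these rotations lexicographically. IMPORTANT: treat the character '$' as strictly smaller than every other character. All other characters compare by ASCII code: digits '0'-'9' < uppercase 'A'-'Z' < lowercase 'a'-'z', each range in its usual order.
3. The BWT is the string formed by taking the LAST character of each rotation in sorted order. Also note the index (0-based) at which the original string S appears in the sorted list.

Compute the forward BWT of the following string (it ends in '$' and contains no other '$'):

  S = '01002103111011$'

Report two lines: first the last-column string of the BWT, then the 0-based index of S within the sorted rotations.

All 15 rotations (rotation i = S[i:]+S[:i]):
  rot[0] = 01002103111011$
  rot[1] = 1002103111011$0
  rot[2] = 002103111011$01
  rot[3] = 02103111011$010
  rot[4] = 2103111011$0100
  rot[5] = 103111011$01002
  rot[6] = 03111011$010021
  rot[7] = 3111011$0100210
  rot[8] = 111011$01002103
  rot[9] = 11011$010021031
  rot[10] = 1011$0100210311
  rot[11] = 011$01002103111
  rot[12] = 11$010021031110
  rot[13] = 1$0100210311101
  rot[14] = $01002103111011
Sorted (with $ < everything):
  sorted[0] = $01002103111011  (last char: '1')
  sorted[1] = 002103111011$01  (last char: '1')
  sorted[2] = 01002103111011$  (last char: '$')
  sorted[3] = 011$01002103111  (last char: '1')
  sorted[4] = 02103111011$010  (last char: '0')
  sorted[5] = 03111011$010021  (last char: '1')
  sorted[6] = 1$0100210311101  (last char: '1')
  sorted[7] = 1002103111011$0  (last char: '0')
  sorted[8] = 1011$0100210311  (last char: '1')
  sorted[9] = 103111011$01002  (last char: '2')
  sorted[10] = 11$010021031110  (last char: '0')
  sorted[11] = 11011$010021031  (last char: '1')
  sorted[12] = 111011$01002103  (last char: '3')
  sorted[13] = 2103111011$0100  (last char: '0')
  sorted[14] = 3111011$0100210  (last char: '0')
Last column: 11$101101201300
Original string S is at sorted index 2

Answer: 11$101101201300
2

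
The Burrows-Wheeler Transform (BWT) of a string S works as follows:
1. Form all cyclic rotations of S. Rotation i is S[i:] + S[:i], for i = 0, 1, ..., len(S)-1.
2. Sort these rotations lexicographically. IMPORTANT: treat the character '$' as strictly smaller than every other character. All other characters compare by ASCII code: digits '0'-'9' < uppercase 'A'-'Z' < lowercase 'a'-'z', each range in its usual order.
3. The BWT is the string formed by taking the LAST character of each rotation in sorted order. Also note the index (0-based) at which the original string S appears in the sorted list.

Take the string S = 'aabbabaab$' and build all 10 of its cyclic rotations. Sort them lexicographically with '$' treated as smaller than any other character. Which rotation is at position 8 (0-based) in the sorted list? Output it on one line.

All 10 rotations (rotation i = S[i:]+S[:i]):
  rot[0] = aabbabaab$
  rot[1] = abbabaab$a
  rot[2] = bbabaab$aa
  rot[3] = babaab$aab
  rot[4] = abaab$aabb
  rot[5] = baab$aabba
  rot[6] = aab$aabbab
  rot[7] = ab$aabbaba
  rot[8] = b$aabbabaa
  rot[9] = $aabbabaab
Sorted (with $ < everything):
  sorted[0] = $aabbabaab
  sorted[1] = aab$aabbab
  sorted[2] = aabbabaab$
  sorted[3] = ab$aabbaba
  sorted[4] = abaab$aabb
  sorted[5] = abbabaab$a
  sorted[6] = b$aabbabaa
  sorted[7] = baab$aabba
  sorted[8] = babaab$aab
  sorted[9] = bbabaab$aa
sorted[8] = babaab$aab

Answer: babaab$aab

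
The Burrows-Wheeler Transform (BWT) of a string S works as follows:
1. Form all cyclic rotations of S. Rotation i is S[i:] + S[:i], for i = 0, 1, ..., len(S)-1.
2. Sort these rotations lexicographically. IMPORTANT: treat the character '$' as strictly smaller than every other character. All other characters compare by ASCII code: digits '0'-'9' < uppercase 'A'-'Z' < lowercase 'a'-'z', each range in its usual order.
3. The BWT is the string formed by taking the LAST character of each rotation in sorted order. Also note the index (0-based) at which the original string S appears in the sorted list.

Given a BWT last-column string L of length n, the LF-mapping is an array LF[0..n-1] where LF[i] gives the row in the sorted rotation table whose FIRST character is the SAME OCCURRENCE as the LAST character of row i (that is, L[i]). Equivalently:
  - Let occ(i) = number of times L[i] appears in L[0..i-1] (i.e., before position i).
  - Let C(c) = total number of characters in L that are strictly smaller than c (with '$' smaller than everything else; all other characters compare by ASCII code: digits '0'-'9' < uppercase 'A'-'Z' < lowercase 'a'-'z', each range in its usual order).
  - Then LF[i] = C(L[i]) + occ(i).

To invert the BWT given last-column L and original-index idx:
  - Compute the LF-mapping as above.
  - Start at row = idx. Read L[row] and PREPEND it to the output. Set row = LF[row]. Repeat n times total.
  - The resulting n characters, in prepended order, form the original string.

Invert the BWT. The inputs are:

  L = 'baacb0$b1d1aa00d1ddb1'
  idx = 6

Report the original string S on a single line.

LF mapping: 12 8 9 16 13 1 0 14 4 17 5 10 11 2 3 18 6 19 20 15 7
Walk LF starting at row 6, prepending L[row]:
  step 1: row=6, L[6]='$', prepend. Next row=LF[6]=0
  step 2: row=0, L[0]='b', prepend. Next row=LF[0]=12
  step 3: row=12, L[12]='a', prepend. Next row=LF[12]=11
  step 4: row=11, L[11]='a', prepend. Next row=LF[11]=10
  step 5: row=10, L[10]='1', prepend. Next row=LF[10]=5
  step 6: row=5, L[5]='0', prepend. Next row=LF[5]=1
  step 7: row=1, L[1]='a', prepend. Next row=LF[1]=8
  step 8: row=8, L[8]='1', prepend. Next row=LF[8]=4
  step 9: row=4, L[4]='b', prepend. Next row=LF[4]=13
  step 10: row=13, L[13]='0', prepend. Next row=LF[13]=2
  step 11: row=2, L[2]='a', prepend. Next row=LF[2]=9
  step 12: row=9, L[9]='d', prepend. Next row=LF[9]=17
  step 13: row=17, L[17]='d', prepend. Next row=LF[17]=19
  step 14: row=19, L[19]='b', prepend. Next row=LF[19]=15
  step 15: row=15, L[15]='d', prepend. Next row=LF[15]=18
  step 16: row=18, L[18]='d', prepend. Next row=LF[18]=20
  step 17: row=20, L[20]='1', prepend. Next row=LF[20]=7
  step 18: row=7, L[7]='b', prepend. Next row=LF[7]=14
  step 19: row=14, L[14]='0', prepend. Next row=LF[14]=3
  step 20: row=3, L[3]='c', prepend. Next row=LF[3]=16
  step 21: row=16, L[16]='1', prepend. Next row=LF[16]=6
Reversed output: 1c0b1ddbdda0b1a01aab$

Answer: 1c0b1ddbdda0b1a01aab$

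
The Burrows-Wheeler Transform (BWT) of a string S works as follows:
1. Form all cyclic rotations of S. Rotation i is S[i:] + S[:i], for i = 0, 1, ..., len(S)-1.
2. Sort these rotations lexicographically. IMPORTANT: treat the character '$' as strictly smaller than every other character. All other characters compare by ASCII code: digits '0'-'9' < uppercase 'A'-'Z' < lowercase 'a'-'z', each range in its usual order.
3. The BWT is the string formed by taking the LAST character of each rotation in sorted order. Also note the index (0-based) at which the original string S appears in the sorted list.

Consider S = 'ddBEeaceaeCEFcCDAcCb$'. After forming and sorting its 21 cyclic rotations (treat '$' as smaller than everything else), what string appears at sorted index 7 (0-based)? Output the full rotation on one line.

Answer: EFcCDAcCb$ddBEeaceaeC

Derivation:
All 21 rotations (rotation i = S[i:]+S[:i]):
  rot[0] = ddBEeaceaeCEFcCDAcCb$
  rot[1] = dBEeaceaeCEFcCDAcCb$d
  rot[2] = BEeaceaeCEFcCDAcCb$dd
  rot[3] = EeaceaeCEFcCDAcCb$ddB
  rot[4] = eaceaeCEFcCDAcCb$ddBE
  rot[5] = aceaeCEFcCDAcCb$ddBEe
  rot[6] = ceaeCEFcCDAcCb$ddBEea
  rot[7] = eaeCEFcCDAcCb$ddBEeac
  rot[8] = aeCEFcCDAcCb$ddBEeace
  rot[9] = eCEFcCDAcCb$ddBEeacea
  rot[10] = CEFcCDAcCb$ddBEeaceae
  rot[11] = EFcCDAcCb$ddBEeaceaeC
  rot[12] = FcCDAcCb$ddBEeaceaeCE
  rot[13] = cCDAcCb$ddBEeaceaeCEF
  rot[14] = CDAcCb$ddBEeaceaeCEFc
  rot[15] = DAcCb$ddBEeaceaeCEFcC
  rot[16] = AcCb$ddBEeaceaeCEFcCD
  rot[17] = cCb$ddBEeaceaeCEFcCDA
  rot[18] = Cb$ddBEeaceaeCEFcCDAc
  rot[19] = b$ddBEeaceaeCEFcCDAcC
  rot[20] = $ddBEeaceaeCEFcCDAcCb
Sorted (with $ < everything):
  sorted[0] = $ddBEeaceaeCEFcCDAcCb
  sorted[1] = AcCb$ddBEeaceaeCEFcCD
  sorted[2] = BEeaceaeCEFcCDAcCb$dd
  sorted[3] = CDAcCb$ddBEeaceaeCEFc
  sorted[4] = CEFcCDAcCb$ddBEeaceae
  sorted[5] = Cb$ddBEeaceaeCEFcCDAc
  sorted[6] = DAcCb$ddBEeaceaeCEFcC
  sorted[7] = EFcCDAcCb$ddBEeaceaeC
  sorted[8] = EeaceaeCEFcCDAcCb$ddB
  sorted[9] = FcCDAcCb$ddBEeaceaeCE
  sorted[10] = aceaeCEFcCDAcCb$ddBEe
  sorted[11] = aeCEFcCDAcCb$ddBEeace
  sorted[12] = b$ddBEeaceaeCEFcCDAcC
  sorted[13] = cCDAcCb$ddBEeaceaeCEF
  sorted[14] = cCb$ddBEeaceaeCEFcCDA
  sorted[15] = ceaeCEFcCDAcCb$ddBEea
  sorted[16] = dBEeaceaeCEFcCDAcCb$d
  sorted[17] = ddBEeaceaeCEFcCDAcCb$
  sorted[18] = eCEFcCDAcCb$ddBEeacea
  sorted[19] = eaceaeCEFcCDAcCb$ddBE
  sorted[20] = eaeCEFcCDAcCb$ddBEeac
sorted[7] = EFcCDAcCb$ddBEeaceaeC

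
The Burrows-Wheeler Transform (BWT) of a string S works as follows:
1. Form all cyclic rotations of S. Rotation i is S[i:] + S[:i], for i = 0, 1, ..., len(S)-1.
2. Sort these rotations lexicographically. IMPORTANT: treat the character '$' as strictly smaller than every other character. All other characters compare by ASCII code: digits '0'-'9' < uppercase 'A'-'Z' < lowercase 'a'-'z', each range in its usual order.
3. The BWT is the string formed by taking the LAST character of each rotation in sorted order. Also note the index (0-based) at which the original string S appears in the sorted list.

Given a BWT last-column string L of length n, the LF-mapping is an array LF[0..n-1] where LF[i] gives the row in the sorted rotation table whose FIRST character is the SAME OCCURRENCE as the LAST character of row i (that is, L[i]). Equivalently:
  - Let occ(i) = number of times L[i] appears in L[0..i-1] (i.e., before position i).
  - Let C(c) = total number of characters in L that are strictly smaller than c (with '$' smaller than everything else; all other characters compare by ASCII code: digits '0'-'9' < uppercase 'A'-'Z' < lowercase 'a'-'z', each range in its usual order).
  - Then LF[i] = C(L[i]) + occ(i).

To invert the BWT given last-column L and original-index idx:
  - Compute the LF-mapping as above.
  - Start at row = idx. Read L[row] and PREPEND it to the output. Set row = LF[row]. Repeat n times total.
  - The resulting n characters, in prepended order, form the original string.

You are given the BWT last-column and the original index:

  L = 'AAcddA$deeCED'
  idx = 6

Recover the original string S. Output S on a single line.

Answer: EedADedCdcAA$

Derivation:
LF mapping: 1 2 7 8 9 3 0 10 11 12 4 6 5
Walk LF starting at row 6, prepending L[row]:
  step 1: row=6, L[6]='$', prepend. Next row=LF[6]=0
  step 2: row=0, L[0]='A', prepend. Next row=LF[0]=1
  step 3: row=1, L[1]='A', prepend. Next row=LF[1]=2
  step 4: row=2, L[2]='c', prepend. Next row=LF[2]=7
  step 5: row=7, L[7]='d', prepend. Next row=LF[7]=10
  step 6: row=10, L[10]='C', prepend. Next row=LF[10]=4
  step 7: row=4, L[4]='d', prepend. Next row=LF[4]=9
  step 8: row=9, L[9]='e', prepend. Next row=LF[9]=12
  step 9: row=12, L[12]='D', prepend. Next row=LF[12]=5
  step 10: row=5, L[5]='A', prepend. Next row=LF[5]=3
  step 11: row=3, L[3]='d', prepend. Next row=LF[3]=8
  step 12: row=8, L[8]='e', prepend. Next row=LF[8]=11
  step 13: row=11, L[11]='E', prepend. Next row=LF[11]=6
Reversed output: EedADedCdcAA$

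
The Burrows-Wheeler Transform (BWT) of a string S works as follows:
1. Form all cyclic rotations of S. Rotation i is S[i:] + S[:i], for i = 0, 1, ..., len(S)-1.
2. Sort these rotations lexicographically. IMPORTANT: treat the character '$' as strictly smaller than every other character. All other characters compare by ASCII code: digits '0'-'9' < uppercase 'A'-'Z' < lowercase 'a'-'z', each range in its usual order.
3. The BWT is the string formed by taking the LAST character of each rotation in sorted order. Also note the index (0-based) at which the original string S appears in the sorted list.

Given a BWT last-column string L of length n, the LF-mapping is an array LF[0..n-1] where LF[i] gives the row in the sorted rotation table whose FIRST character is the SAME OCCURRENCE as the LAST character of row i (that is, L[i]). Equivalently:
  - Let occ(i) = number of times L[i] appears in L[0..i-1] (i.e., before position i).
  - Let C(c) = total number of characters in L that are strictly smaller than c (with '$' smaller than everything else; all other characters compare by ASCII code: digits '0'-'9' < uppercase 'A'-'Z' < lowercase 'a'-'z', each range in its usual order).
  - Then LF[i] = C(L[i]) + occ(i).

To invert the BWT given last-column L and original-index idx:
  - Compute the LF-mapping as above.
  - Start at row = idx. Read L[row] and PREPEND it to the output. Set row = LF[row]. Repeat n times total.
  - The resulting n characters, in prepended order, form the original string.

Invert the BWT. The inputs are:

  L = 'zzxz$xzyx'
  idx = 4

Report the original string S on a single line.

LF mapping: 5 6 1 7 0 2 8 4 3
Walk LF starting at row 4, prepending L[row]:
  step 1: row=4, L[4]='$', prepend. Next row=LF[4]=0
  step 2: row=0, L[0]='z', prepend. Next row=LF[0]=5
  step 3: row=5, L[5]='x', prepend. Next row=LF[5]=2
  step 4: row=2, L[2]='x', prepend. Next row=LF[2]=1
  step 5: row=1, L[1]='z', prepend. Next row=LF[1]=6
  step 6: row=6, L[6]='z', prepend. Next row=LF[6]=8
  step 7: row=8, L[8]='x', prepend. Next row=LF[8]=3
  step 8: row=3, L[3]='z', prepend. Next row=LF[3]=7
  step 9: row=7, L[7]='y', prepend. Next row=LF[7]=4
Reversed output: yzxzzxxz$

Answer: yzxzzxxz$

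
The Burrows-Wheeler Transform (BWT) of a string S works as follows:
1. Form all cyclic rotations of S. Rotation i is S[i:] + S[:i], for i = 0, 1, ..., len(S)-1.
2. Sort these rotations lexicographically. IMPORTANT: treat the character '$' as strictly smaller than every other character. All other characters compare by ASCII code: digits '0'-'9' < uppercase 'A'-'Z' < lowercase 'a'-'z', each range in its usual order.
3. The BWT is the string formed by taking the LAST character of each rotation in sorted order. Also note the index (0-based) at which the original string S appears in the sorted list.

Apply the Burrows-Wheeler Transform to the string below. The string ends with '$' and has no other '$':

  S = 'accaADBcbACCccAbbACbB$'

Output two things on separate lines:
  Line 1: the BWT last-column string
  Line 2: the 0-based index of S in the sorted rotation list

All 22 rotations (rotation i = S[i:]+S[:i]):
  rot[0] = accaADBcbACCccAbbACbB$
  rot[1] = ccaADBcbACCccAbbACbB$a
  rot[2] = caADBcbACCccAbbACbB$ac
  rot[3] = aADBcbACCccAbbACbB$acc
  rot[4] = ADBcbACCccAbbACbB$acca
  rot[5] = DBcbACCccAbbACbB$accaA
  rot[6] = BcbACCccAbbACbB$accaAD
  rot[7] = cbACCccAbbACbB$accaADB
  rot[8] = bACCccAbbACbB$accaADBc
  rot[9] = ACCccAbbACbB$accaADBcb
  rot[10] = CCccAbbACbB$accaADBcbA
  rot[11] = CccAbbACbB$accaADBcbAC
  rot[12] = ccAbbACbB$accaADBcbACC
  rot[13] = cAbbACbB$accaADBcbACCc
  rot[14] = AbbACbB$accaADBcbACCcc
  rot[15] = bbACbB$accaADBcbACCccA
  rot[16] = bACbB$accaADBcbACCccAb
  rot[17] = ACbB$accaADBcbACCccAbb
  rot[18] = CbB$accaADBcbACCccAbbA
  rot[19] = bB$accaADBcbACCccAbbAC
  rot[20] = B$accaADBcbACCccAbbACb
  rot[21] = $accaADBcbACCccAbbACbB
Sorted (with $ < everything):
  sorted[0] = $accaADBcbACCccAbbACbB  (last char: 'B')
  sorted[1] = ACCccAbbACbB$accaADBcb  (last char: 'b')
  sorted[2] = ACbB$accaADBcbACCccAbb  (last char: 'b')
  sorted[3] = ADBcbACCccAbbACbB$acca  (last char: 'a')
  sorted[4] = AbbACbB$accaADBcbACCcc  (last char: 'c')
  sorted[5] = B$accaADBcbACCccAbbACb  (last char: 'b')
  sorted[6] = BcbACCccAbbACbB$accaAD  (last char: 'D')
  sorted[7] = CCccAbbACbB$accaADBcbA  (last char: 'A')
  sorted[8] = CbB$accaADBcbACCccAbbA  (last char: 'A')
  sorted[9] = CccAbbACbB$accaADBcbAC  (last char: 'C')
  sorted[10] = DBcbACCccAbbACbB$accaA  (last char: 'A')
  sorted[11] = aADBcbACCccAbbACbB$acc  (last char: 'c')
  sorted[12] = accaADBcbACCccAbbACbB$  (last char: '$')
  sorted[13] = bACCccAbbACbB$accaADBc  (last char: 'c')
  sorted[14] = bACbB$accaADBcbACCccAb  (last char: 'b')
  sorted[15] = bB$accaADBcbACCccAbbAC  (last char: 'C')
  sorted[16] = bbACbB$accaADBcbACCccA  (last char: 'A')
  sorted[17] = cAbbACbB$accaADBcbACCc  (last char: 'c')
  sorted[18] = caADBcbACCccAbbACbB$ac  (last char: 'c')
  sorted[19] = cbACCccAbbACbB$accaADB  (last char: 'B')
  sorted[20] = ccAbbACbB$accaADBcbACC  (last char: 'C')
  sorted[21] = ccaADBcbACCccAbbACbB$a  (last char: 'a')
Last column: BbbacbDAACAc$cbCAccBCa
Original string S is at sorted index 12

Answer: BbbacbDAACAc$cbCAccBCa
12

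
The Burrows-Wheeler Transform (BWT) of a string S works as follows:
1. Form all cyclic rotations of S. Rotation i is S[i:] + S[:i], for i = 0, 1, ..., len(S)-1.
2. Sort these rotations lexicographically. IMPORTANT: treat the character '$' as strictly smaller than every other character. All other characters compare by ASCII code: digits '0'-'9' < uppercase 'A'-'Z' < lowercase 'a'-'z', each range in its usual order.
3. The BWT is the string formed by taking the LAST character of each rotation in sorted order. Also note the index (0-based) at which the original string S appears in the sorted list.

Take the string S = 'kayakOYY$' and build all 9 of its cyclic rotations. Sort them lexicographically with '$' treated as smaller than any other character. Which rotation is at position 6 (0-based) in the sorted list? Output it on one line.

All 9 rotations (rotation i = S[i:]+S[:i]):
  rot[0] = kayakOYY$
  rot[1] = ayakOYY$k
  rot[2] = yakOYY$ka
  rot[3] = akOYY$kay
  rot[4] = kOYY$kaya
  rot[5] = OYY$kayak
  rot[6] = YY$kayakO
  rot[7] = Y$kayakOY
  rot[8] = $kayakOYY
Sorted (with $ < everything):
  sorted[0] = $kayakOYY
  sorted[1] = OYY$kayak
  sorted[2] = Y$kayakOY
  sorted[3] = YY$kayakO
  sorted[4] = akOYY$kay
  sorted[5] = ayakOYY$k
  sorted[6] = kOYY$kaya
  sorted[7] = kayakOYY$
  sorted[8] = yakOYY$ka
sorted[6] = kOYY$kaya

Answer: kOYY$kaya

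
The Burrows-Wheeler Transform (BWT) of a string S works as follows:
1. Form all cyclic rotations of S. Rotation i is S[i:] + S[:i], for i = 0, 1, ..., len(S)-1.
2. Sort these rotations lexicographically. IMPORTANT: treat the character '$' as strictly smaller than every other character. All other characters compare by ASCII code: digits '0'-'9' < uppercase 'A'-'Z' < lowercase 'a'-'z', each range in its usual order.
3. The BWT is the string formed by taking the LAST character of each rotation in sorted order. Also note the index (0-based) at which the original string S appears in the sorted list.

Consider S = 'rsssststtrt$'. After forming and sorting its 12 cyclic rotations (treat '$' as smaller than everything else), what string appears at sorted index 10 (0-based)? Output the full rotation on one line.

Answer: tsttrt$rssss

Derivation:
All 12 rotations (rotation i = S[i:]+S[:i]):
  rot[0] = rsssststtrt$
  rot[1] = sssststtrt$r
  rot[2] = ssststtrt$rs
  rot[3] = sststtrt$rss
  rot[4] = ststtrt$rsss
  rot[5] = tsttrt$rssss
  rot[6] = sttrt$rsssst
  rot[7] = ttrt$rssssts
  rot[8] = trt$rsssstst
  rot[9] = rt$rsssststt
  rot[10] = t$rsssststtr
  rot[11] = $rsssststtrt
Sorted (with $ < everything):
  sorted[0] = $rsssststtrt
  sorted[1] = rsssststtrt$
  sorted[2] = rt$rsssststt
  sorted[3] = sssststtrt$r
  sorted[4] = ssststtrt$rs
  sorted[5] = sststtrt$rss
  sorted[6] = ststtrt$rsss
  sorted[7] = sttrt$rsssst
  sorted[8] = t$rsssststtr
  sorted[9] = trt$rsssstst
  sorted[10] = tsttrt$rssss
  sorted[11] = ttrt$rssssts
sorted[10] = tsttrt$rssss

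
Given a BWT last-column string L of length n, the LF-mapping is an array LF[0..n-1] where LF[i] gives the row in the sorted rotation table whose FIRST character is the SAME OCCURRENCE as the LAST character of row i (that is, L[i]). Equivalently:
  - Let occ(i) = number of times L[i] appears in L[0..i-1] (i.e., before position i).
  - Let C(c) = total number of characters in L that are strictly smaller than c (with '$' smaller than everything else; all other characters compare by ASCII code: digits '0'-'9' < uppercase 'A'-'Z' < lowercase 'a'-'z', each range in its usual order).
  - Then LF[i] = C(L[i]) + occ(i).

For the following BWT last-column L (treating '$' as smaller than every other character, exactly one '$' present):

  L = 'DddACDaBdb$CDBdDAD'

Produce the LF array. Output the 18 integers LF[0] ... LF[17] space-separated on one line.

Char counts: '$':1, 'A':2, 'B':2, 'C':2, 'D':5, 'a':1, 'b':1, 'd':4
C (first-col start): C('$')=0, C('A')=1, C('B')=3, C('C')=5, C('D')=7, C('a')=12, C('b')=13, C('d')=14
L[0]='D': occ=0, LF[0]=C('D')+0=7+0=7
L[1]='d': occ=0, LF[1]=C('d')+0=14+0=14
L[2]='d': occ=1, LF[2]=C('d')+1=14+1=15
L[3]='A': occ=0, LF[3]=C('A')+0=1+0=1
L[4]='C': occ=0, LF[4]=C('C')+0=5+0=5
L[5]='D': occ=1, LF[5]=C('D')+1=7+1=8
L[6]='a': occ=0, LF[6]=C('a')+0=12+0=12
L[7]='B': occ=0, LF[7]=C('B')+0=3+0=3
L[8]='d': occ=2, LF[8]=C('d')+2=14+2=16
L[9]='b': occ=0, LF[9]=C('b')+0=13+0=13
L[10]='$': occ=0, LF[10]=C('$')+0=0+0=0
L[11]='C': occ=1, LF[11]=C('C')+1=5+1=6
L[12]='D': occ=2, LF[12]=C('D')+2=7+2=9
L[13]='B': occ=1, LF[13]=C('B')+1=3+1=4
L[14]='d': occ=3, LF[14]=C('d')+3=14+3=17
L[15]='D': occ=3, LF[15]=C('D')+3=7+3=10
L[16]='A': occ=1, LF[16]=C('A')+1=1+1=2
L[17]='D': occ=4, LF[17]=C('D')+4=7+4=11

Answer: 7 14 15 1 5 8 12 3 16 13 0 6 9 4 17 10 2 11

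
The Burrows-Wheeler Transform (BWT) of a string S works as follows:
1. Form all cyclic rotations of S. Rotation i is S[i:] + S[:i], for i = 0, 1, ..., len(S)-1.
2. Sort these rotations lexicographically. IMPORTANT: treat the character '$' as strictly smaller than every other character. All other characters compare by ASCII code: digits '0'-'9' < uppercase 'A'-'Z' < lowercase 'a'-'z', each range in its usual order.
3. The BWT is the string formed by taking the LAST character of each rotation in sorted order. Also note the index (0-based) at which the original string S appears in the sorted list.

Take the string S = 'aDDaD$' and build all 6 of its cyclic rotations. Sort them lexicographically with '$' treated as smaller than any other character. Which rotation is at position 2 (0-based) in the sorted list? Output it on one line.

Answer: DDaD$a

Derivation:
All 6 rotations (rotation i = S[i:]+S[:i]):
  rot[0] = aDDaD$
  rot[1] = DDaD$a
  rot[2] = DaD$aD
  rot[3] = aD$aDD
  rot[4] = D$aDDa
  rot[5] = $aDDaD
Sorted (with $ < everything):
  sorted[0] = $aDDaD
  sorted[1] = D$aDDa
  sorted[2] = DDaD$a
  sorted[3] = DaD$aD
  sorted[4] = aD$aDD
  sorted[5] = aDDaD$
sorted[2] = DDaD$a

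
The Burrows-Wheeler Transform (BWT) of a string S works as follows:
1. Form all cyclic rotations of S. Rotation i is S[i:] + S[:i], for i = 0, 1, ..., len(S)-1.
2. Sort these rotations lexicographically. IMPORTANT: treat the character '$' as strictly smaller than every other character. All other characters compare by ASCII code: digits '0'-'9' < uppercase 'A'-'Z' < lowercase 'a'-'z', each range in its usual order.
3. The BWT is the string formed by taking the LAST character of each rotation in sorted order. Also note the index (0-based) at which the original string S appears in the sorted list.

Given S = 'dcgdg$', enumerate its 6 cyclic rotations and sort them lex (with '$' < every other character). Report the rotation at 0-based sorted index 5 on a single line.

Answer: gdg$dc

Derivation:
All 6 rotations (rotation i = S[i:]+S[:i]):
  rot[0] = dcgdg$
  rot[1] = cgdg$d
  rot[2] = gdg$dc
  rot[3] = dg$dcg
  rot[4] = g$dcgd
  rot[5] = $dcgdg
Sorted (with $ < everything):
  sorted[0] = $dcgdg
  sorted[1] = cgdg$d
  sorted[2] = dcgdg$
  sorted[3] = dg$dcg
  sorted[4] = g$dcgd
  sorted[5] = gdg$dc
sorted[5] = gdg$dc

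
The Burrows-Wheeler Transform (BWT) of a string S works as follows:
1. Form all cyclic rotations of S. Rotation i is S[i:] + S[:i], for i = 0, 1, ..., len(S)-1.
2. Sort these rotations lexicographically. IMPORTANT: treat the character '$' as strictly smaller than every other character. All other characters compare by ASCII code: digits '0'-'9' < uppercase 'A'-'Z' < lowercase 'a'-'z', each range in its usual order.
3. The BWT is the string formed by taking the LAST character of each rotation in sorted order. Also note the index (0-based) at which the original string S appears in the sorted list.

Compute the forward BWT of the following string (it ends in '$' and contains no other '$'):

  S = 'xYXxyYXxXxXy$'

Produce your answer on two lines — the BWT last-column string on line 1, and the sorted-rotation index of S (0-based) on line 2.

Answer: yYxYxyxXX$XXx
9

Derivation:
All 13 rotations (rotation i = S[i:]+S[:i]):
  rot[0] = xYXxyYXxXxXy$
  rot[1] = YXxyYXxXxXy$x
  rot[2] = XxyYXxXxXy$xY
  rot[3] = xyYXxXxXy$xYX
  rot[4] = yYXxXxXy$xYXx
  rot[5] = YXxXxXy$xYXxy
  rot[6] = XxXxXy$xYXxyY
  rot[7] = xXxXy$xYXxyYX
  rot[8] = XxXy$xYXxyYXx
  rot[9] = xXy$xYXxyYXxX
  rot[10] = Xy$xYXxyYXxXx
  rot[11] = y$xYXxyYXxXxX
  rot[12] = $xYXxyYXxXxXy
Sorted (with $ < everything):
  sorted[0] = $xYXxyYXxXxXy  (last char: 'y')
  sorted[1] = XxXxXy$xYXxyY  (last char: 'Y')
  sorted[2] = XxXy$xYXxyYXx  (last char: 'x')
  sorted[3] = XxyYXxXxXy$xY  (last char: 'Y')
  sorted[4] = Xy$xYXxyYXxXx  (last char: 'x')
  sorted[5] = YXxXxXy$xYXxy  (last char: 'y')
  sorted[6] = YXxyYXxXxXy$x  (last char: 'x')
  sorted[7] = xXxXy$xYXxyYX  (last char: 'X')
  sorted[8] = xXy$xYXxyYXxX  (last char: 'X')
  sorted[9] = xYXxyYXxXxXy$  (last char: '$')
  sorted[10] = xyYXxXxXy$xYX  (last char: 'X')
  sorted[11] = y$xYXxyYXxXxX  (last char: 'X')
  sorted[12] = yYXxXxXy$xYXx  (last char: 'x')
Last column: yYxYxyxXX$XXx
Original string S is at sorted index 9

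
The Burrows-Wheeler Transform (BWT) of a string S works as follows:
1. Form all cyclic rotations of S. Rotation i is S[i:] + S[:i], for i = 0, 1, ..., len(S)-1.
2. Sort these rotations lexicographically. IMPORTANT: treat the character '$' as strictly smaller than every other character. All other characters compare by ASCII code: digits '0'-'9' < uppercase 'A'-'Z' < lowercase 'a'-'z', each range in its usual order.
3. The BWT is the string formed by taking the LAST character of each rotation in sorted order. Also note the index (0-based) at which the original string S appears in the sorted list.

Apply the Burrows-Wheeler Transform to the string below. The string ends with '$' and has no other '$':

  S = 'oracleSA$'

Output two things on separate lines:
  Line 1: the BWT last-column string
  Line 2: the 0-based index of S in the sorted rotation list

Answer: ASeralc$o
7

Derivation:
All 9 rotations (rotation i = S[i:]+S[:i]):
  rot[0] = oracleSA$
  rot[1] = racleSA$o
  rot[2] = acleSA$or
  rot[3] = cleSA$ora
  rot[4] = leSA$orac
  rot[5] = eSA$oracl
  rot[6] = SA$oracle
  rot[7] = A$oracleS
  rot[8] = $oracleSA
Sorted (with $ < everything):
  sorted[0] = $oracleSA  (last char: 'A')
  sorted[1] = A$oracleS  (last char: 'S')
  sorted[2] = SA$oracle  (last char: 'e')
  sorted[3] = acleSA$or  (last char: 'r')
  sorted[4] = cleSA$ora  (last char: 'a')
  sorted[5] = eSA$oracl  (last char: 'l')
  sorted[6] = leSA$orac  (last char: 'c')
  sorted[7] = oracleSA$  (last char: '$')
  sorted[8] = racleSA$o  (last char: 'o')
Last column: ASeralc$o
Original string S is at sorted index 7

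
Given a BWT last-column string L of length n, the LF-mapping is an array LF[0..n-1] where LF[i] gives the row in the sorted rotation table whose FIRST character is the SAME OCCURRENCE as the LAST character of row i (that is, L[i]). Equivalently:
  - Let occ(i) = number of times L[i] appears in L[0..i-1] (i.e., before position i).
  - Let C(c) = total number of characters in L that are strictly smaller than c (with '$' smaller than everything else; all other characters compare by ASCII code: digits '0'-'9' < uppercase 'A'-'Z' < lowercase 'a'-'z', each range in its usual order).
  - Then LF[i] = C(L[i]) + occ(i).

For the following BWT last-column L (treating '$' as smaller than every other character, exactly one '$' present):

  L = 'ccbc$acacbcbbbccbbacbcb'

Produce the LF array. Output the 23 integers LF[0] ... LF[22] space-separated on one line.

Char counts: '$':1, 'a':3, 'b':9, 'c':10
C (first-col start): C('$')=0, C('a')=1, C('b')=4, C('c')=13
L[0]='c': occ=0, LF[0]=C('c')+0=13+0=13
L[1]='c': occ=1, LF[1]=C('c')+1=13+1=14
L[2]='b': occ=0, LF[2]=C('b')+0=4+0=4
L[3]='c': occ=2, LF[3]=C('c')+2=13+2=15
L[4]='$': occ=0, LF[4]=C('$')+0=0+0=0
L[5]='a': occ=0, LF[5]=C('a')+0=1+0=1
L[6]='c': occ=3, LF[6]=C('c')+3=13+3=16
L[7]='a': occ=1, LF[7]=C('a')+1=1+1=2
L[8]='c': occ=4, LF[8]=C('c')+4=13+4=17
L[9]='b': occ=1, LF[9]=C('b')+1=4+1=5
L[10]='c': occ=5, LF[10]=C('c')+5=13+5=18
L[11]='b': occ=2, LF[11]=C('b')+2=4+2=6
L[12]='b': occ=3, LF[12]=C('b')+3=4+3=7
L[13]='b': occ=4, LF[13]=C('b')+4=4+4=8
L[14]='c': occ=6, LF[14]=C('c')+6=13+6=19
L[15]='c': occ=7, LF[15]=C('c')+7=13+7=20
L[16]='b': occ=5, LF[16]=C('b')+5=4+5=9
L[17]='b': occ=6, LF[17]=C('b')+6=4+6=10
L[18]='a': occ=2, LF[18]=C('a')+2=1+2=3
L[19]='c': occ=8, LF[19]=C('c')+8=13+8=21
L[20]='b': occ=7, LF[20]=C('b')+7=4+7=11
L[21]='c': occ=9, LF[21]=C('c')+9=13+9=22
L[22]='b': occ=8, LF[22]=C('b')+8=4+8=12

Answer: 13 14 4 15 0 1 16 2 17 5 18 6 7 8 19 20 9 10 3 21 11 22 12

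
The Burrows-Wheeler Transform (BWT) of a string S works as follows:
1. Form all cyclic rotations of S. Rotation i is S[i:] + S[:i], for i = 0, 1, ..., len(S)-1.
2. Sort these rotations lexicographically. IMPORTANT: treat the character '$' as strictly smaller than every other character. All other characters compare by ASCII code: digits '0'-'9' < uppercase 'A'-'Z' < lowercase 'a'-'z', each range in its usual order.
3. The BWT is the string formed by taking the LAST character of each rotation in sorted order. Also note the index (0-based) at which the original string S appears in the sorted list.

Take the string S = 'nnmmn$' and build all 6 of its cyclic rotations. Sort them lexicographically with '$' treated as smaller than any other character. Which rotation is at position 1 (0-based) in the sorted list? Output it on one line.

All 6 rotations (rotation i = S[i:]+S[:i]):
  rot[0] = nnmmn$
  rot[1] = nmmn$n
  rot[2] = mmn$nn
  rot[3] = mn$nnm
  rot[4] = n$nnmm
  rot[5] = $nnmmn
Sorted (with $ < everything):
  sorted[0] = $nnmmn
  sorted[1] = mmn$nn
  sorted[2] = mn$nnm
  sorted[3] = n$nnmm
  sorted[4] = nmmn$n
  sorted[5] = nnmmn$
sorted[1] = mmn$nn

Answer: mmn$nn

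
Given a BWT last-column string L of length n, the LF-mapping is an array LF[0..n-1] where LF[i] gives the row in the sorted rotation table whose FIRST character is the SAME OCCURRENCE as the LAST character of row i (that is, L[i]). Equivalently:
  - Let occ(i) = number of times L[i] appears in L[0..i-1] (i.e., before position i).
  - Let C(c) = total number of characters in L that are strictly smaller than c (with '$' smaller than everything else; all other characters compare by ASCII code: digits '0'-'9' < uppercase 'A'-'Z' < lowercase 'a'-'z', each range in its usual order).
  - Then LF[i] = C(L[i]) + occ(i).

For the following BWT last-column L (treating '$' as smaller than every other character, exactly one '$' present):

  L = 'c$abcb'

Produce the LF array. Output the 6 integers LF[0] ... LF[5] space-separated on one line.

Answer: 4 0 1 2 5 3

Derivation:
Char counts: '$':1, 'a':1, 'b':2, 'c':2
C (first-col start): C('$')=0, C('a')=1, C('b')=2, C('c')=4
L[0]='c': occ=0, LF[0]=C('c')+0=4+0=4
L[1]='$': occ=0, LF[1]=C('$')+0=0+0=0
L[2]='a': occ=0, LF[2]=C('a')+0=1+0=1
L[3]='b': occ=0, LF[3]=C('b')+0=2+0=2
L[4]='c': occ=1, LF[4]=C('c')+1=4+1=5
L[5]='b': occ=1, LF[5]=C('b')+1=2+1=3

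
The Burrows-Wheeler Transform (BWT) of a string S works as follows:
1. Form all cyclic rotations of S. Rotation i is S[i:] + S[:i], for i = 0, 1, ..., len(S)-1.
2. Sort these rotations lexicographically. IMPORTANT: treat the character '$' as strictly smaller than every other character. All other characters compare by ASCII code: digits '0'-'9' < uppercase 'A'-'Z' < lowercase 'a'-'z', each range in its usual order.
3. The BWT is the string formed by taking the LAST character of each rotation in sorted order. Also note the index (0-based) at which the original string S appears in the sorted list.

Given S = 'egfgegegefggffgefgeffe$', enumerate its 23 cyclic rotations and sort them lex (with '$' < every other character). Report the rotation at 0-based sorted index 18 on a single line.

Answer: gegefggffgefgeffe$egfge

Derivation:
All 23 rotations (rotation i = S[i:]+S[:i]):
  rot[0] = egfgegegefggffgefgeffe$
  rot[1] = gfgegegefggffgefgeffe$e
  rot[2] = fgegegefggffgefgeffe$eg
  rot[3] = gegegefggffgefgeffe$egf
  rot[4] = egegefggffgefgeffe$egfg
  rot[5] = gegefggffgefgeffe$egfge
  rot[6] = egefggffgefgeffe$egfgeg
  rot[7] = gefggffgefgeffe$egfgege
  rot[8] = efggffgefgeffe$egfgegeg
  rot[9] = fggffgefgeffe$egfgegege
  rot[10] = ggffgefgeffe$egfgegegef
  rot[11] = gffgefgeffe$egfgegegefg
  rot[12] = ffgefgeffe$egfgegegefgg
  rot[13] = fgefgeffe$egfgegegefggf
  rot[14] = gefgeffe$egfgegegefggff
  rot[15] = efgeffe$egfgegegefggffg
  rot[16] = fgeffe$egfgegegefggffge
  rot[17] = geffe$egfgegegefggffgef
  rot[18] = effe$egfgegegefggffgefg
  rot[19] = ffe$egfgegegefggffgefge
  rot[20] = fe$egfgegegefggffgefgef
  rot[21] = e$egfgegegefggffgefgeff
  rot[22] = $egfgegegefggffgefgeffe
Sorted (with $ < everything):
  sorted[0] = $egfgegegefggffgefgeffe
  sorted[1] = e$egfgegegefggffgefgeff
  sorted[2] = effe$egfgegegefggffgefg
  sorted[3] = efgeffe$egfgegegefggffg
  sorted[4] = efggffgefgeffe$egfgegeg
  sorted[5] = egefggffgefgeffe$egfgeg
  sorted[6] = egegefggffgefgeffe$egfg
  sorted[7] = egfgegegefggffgefgeffe$
  sorted[8] = fe$egfgegegefggffgefgef
  sorted[9] = ffe$egfgegegefggffgefge
  sorted[10] = ffgefgeffe$egfgegegefgg
  sorted[11] = fgeffe$egfgegegefggffge
  sorted[12] = fgefgeffe$egfgegegefggf
  sorted[13] = fgegegefggffgefgeffe$eg
  sorted[14] = fggffgefgeffe$egfgegege
  sorted[15] = geffe$egfgegegefggffgef
  sorted[16] = gefgeffe$egfgegegefggff
  sorted[17] = gefggffgefgeffe$egfgege
  sorted[18] = gegefggffgefgeffe$egfge
  sorted[19] = gegegefggffgefgeffe$egf
  sorted[20] = gffgefgeffe$egfgegegefg
  sorted[21] = gfgegegefggffgefgeffe$e
  sorted[22] = ggffgefgeffe$egfgegegef
sorted[18] = gegefggffgefgeffe$egfge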